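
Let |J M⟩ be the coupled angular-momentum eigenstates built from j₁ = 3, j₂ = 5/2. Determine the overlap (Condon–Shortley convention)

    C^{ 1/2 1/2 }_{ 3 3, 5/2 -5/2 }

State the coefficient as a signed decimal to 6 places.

√[2·5!1!0!/7! · 6!0!0!5!1!0!] = √(28800/7)
  +(−1)^0/∏(0,5,0,0,1,0)! = 1/120  (running 1/120)
⟨..|..⟩ = √(28800/7)·(1/120) = +0.534522

+0.534522  (= +√(2/7))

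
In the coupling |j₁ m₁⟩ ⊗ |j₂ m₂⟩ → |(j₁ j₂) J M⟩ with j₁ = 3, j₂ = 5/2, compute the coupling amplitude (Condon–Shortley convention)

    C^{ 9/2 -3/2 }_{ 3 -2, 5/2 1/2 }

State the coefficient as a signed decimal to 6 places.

-0.604815

j₁+j₂−J=1  J+j₁−j₂=5  J−j₁+j₂=4  j₁+j₂+J+1=11
(j₁±m₁, j₂±m₂, J±M) = (1,5,3,2,3,6)
P² = 345600/77
sum k=0..1:
  [0] +1/720 = 1/720
  [1] −1/96 = -1/96
S = -13/1440
C² = P²·S² = 169/462 ; C = -0.604815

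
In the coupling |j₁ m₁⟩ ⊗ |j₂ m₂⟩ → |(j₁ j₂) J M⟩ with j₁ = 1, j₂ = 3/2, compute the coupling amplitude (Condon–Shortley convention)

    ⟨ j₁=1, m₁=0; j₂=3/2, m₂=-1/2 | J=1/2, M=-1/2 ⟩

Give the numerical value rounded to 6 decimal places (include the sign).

-0.577350  (= −√(1/3))

j₁+j₂−J=2  J+j₁−j₂=0  J−j₁+j₂=1  j₁+j₂+J+1=4
(j₁±m₁, j₂±m₂, J±M) = (1,1,1,2,0,1)
P² = 1/3
sum k=1..1:
  [1] −1/1 = -1
S = -1
C² = P²·S² = 1/3 ; C = -0.577350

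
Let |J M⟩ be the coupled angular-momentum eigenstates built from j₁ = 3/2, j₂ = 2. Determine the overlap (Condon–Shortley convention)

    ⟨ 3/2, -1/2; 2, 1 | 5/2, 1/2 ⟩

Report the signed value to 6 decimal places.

-0.597614

√[6·1!2!3!/7! · 1!2!3!1!3!2!] = √(72/35)
  +(−1)^0/∏(0,1,2,3,0,0)! = 1/12  (running 1/12)
  +(−1)^1/∏(1,0,1,2,1,1)! = -1/2  (running -5/12)
⟨..|..⟩ = √(72/35)·(-5/12) = -0.597614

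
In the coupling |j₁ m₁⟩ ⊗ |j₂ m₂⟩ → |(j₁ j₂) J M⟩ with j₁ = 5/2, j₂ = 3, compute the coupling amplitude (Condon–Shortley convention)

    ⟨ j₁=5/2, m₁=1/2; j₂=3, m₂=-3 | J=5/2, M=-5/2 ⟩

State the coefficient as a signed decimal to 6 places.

√[6·3!2!3!/9! · 3!2!0!6!0!5!] = √(8640/7)
  +(−1)^0/∏(0,3,2,0,0,3)! = 1/72  (running 1/72)
⟨..|..⟩ = √(8640/7)·(1/72) = +0.487950

+0.487950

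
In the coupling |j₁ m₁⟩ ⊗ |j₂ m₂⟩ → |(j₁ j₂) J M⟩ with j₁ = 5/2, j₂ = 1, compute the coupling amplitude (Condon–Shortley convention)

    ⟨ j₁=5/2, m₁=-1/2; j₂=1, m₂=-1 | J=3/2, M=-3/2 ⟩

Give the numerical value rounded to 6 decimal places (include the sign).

j₁+j₂−J=2  J+j₁−j₂=3  J−j₁+j₂=0  j₁+j₂+J+1=6
(j₁±m₁, j₂±m₂, J±M) = (2,3,0,2,0,3)
P² = 48/5
sum k=0..0:
  [0] +1/12 = 1/12
S = 1/12
C² = P²·S² = 1/15 ; C = +0.258199

+√(1/15) = +0.258199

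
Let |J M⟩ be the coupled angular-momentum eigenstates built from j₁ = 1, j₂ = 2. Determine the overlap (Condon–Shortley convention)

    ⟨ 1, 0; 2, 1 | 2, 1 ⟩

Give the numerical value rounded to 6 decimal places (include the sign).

√[5·1!1!3!/6! · 1!1!3!1!3!1!] = √(3/2)
  +(−1)^0/∏(0,1,1,3,0,0)! = 1/6  (running 1/6)
  +(−1)^1/∏(1,0,0,2,1,1)! = -1/2  (running -1/3)
⟨..|..⟩ = √(3/2)·(-1/3) = -0.408248

−√(1/6) = -0.408248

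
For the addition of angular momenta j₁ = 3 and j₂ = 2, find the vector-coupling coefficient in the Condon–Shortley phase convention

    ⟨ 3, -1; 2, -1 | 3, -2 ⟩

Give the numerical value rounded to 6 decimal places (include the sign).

√[7·2!4!2!/9! · 2!4!1!3!1!5!] = √(64)
  +(−1)^0/∏(0,2,4,1,0,1)! = 1/48  (running 1/48)
  +(−1)^1/∏(1,1,3,0,1,2)! = -1/12  (running -1/16)
⟨..|..⟩ = √(64)·(-1/16) = -0.500000

-0.500000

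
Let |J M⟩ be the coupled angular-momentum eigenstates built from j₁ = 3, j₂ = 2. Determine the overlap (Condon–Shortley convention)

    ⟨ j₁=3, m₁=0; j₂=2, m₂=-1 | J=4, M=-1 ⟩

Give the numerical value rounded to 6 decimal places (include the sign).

+0.462910

triangle: 1!*5!*3!/10! = 720/3628800
(j±m)!: 3!*3!*1!*3!*3!*5! = 155520
prefactor² = (2J+1)*Δ*N² = 1944/7
  k=0: +1/(0!*1!*3!*1!*2!*2!) = 1/24
  k=1: −1/(1!*0!*2!*0!*3!*3!) = -1/72
Σ = 1/36  ⇒  CG² = 1944/7*1/36² = 3/14
CG = +√(3/14) = +0.462910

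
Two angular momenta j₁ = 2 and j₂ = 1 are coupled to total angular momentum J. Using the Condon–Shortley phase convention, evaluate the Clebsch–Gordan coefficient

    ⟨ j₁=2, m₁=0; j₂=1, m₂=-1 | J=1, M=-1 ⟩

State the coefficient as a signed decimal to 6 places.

+√(1/10) ≈ +0.316228

triangle: 2!·2!·0!/5! = 4/120
(j±m)!: 2!·2!·0!·2!·0!·2! = 16
prefactor² = (2J+1)·Δ·N² = 8/5
  k=0: +1/(0!·2!·2!·0!·0!·0!) = 1/4
Σ = 1/4  ⇒  CG² = 8/5·1/4² = 1/10
CG = +√(1/10) = +0.316228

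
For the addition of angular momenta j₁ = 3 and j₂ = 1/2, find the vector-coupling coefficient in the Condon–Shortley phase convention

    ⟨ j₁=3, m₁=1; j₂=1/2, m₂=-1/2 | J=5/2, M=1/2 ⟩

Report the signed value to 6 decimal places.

√[6·1!5!0!/7! · 4!2!0!1!3!2!] = √(576/7)
  +(−1)^0/∏(0,1,2,0,3,0)! = 1/12  (running 1/12)
⟨..|..⟩ = √(576/7)·(1/12) = +0.755929

+0.755929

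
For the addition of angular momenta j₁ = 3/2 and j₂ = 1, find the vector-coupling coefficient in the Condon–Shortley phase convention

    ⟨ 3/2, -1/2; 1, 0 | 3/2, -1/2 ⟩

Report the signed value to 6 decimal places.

-0.258199  (= −√(1/15))

√[4·1!2!1!/5! · 1!2!1!1!1!2!] = √(4/15)
  +(−1)^0/∏(0,1,2,1,0,0)! = 1/2  (running 1/2)
  +(−1)^1/∏(1,0,1,0,1,1)! = -1  (running -1/2)
⟨..|..⟩ = √(4/15)·(-1/2) = -0.258199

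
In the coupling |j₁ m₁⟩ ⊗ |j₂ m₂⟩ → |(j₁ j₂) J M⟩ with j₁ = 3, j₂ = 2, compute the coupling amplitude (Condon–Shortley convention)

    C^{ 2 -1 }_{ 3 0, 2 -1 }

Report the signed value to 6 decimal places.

triangle: 3!·3!·1!/8! = 36/40320
(j±m)!: 3!·3!·1!·3!·1!·3! = 1296
prefactor² = (2J+1)·Δ·N² = 81/14
  k=0: +1/(0!·3!·3!·1!·0!·0!) = 1/36
  k=1: −1/(1!·2!·2!·0!·1!·1!) = -1/4
Σ = -2/9  ⇒  CG² = 81/14·(-2/9)² = 2/7
CG = −√(2/7) = -0.534522

−√(2/7) ≈ -0.534522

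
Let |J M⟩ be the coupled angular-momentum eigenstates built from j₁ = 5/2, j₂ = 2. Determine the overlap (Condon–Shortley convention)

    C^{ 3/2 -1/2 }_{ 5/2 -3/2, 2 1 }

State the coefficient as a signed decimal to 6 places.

j₁+j₂−J=3  J+j₁−j₂=2  J−j₁+j₂=1  j₁+j₂+J+1=7
(j₁±m₁, j₂±m₂, J±M) = (1,4,3,1,1,2)
P² = 96/35
sum k=2..3:
  [2] +1/4 = 1/4
  [3] −1/6 = -1/6
S = 1/12
C² = P²·S² = 2/105 ; C = +0.138013

+√(2/105) ≈ +0.138013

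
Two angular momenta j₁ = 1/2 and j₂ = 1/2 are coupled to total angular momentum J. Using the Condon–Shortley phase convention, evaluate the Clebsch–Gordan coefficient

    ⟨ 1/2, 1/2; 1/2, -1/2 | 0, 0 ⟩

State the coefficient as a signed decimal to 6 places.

+0.707107

j₁+j₂−J=1  J+j₁−j₂=0  J−j₁+j₂=0  j₁+j₂+J+1=2
(j₁±m₁, j₂±m₂, J±M) = (1,0,0,1,0,0)
P² = 1/2
sum k=0..0:
  [0] +1/1 = 1
S = 1
C² = P²·S² = 1/2 ; C = +0.707107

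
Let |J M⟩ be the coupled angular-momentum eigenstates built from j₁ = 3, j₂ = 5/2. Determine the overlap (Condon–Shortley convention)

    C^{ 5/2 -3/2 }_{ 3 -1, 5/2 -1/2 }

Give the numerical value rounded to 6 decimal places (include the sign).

+√(1/35) = +0.169031

triangle: 3!×3!×2!/9! = 72/362880
(j±m)!: 2!×4!×2!×3!×1!×4! = 13824
prefactor² = (2J+1)×Δ×N² = 576/35
  k=1: −1/(1!×2!×3!×1!×0!×1!) = -1/12
  k=2: +1/(2!×1!×2!×0!×1!×2!) = 1/8
Σ = 1/24  ⇒  CG² = 576/35×1/24² = 1/35
CG = +√(1/35) = +0.169031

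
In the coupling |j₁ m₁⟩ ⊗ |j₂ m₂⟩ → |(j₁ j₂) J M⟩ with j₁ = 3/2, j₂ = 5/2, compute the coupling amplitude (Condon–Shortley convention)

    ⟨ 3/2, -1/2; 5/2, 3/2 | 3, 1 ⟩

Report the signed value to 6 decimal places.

−√(49/120) = -0.639010

j₁+j₂−J=1  J+j₁−j₂=2  J−j₁+j₂=4  j₁+j₂+J+1=8
(j₁±m₁, j₂±m₂, J±M) = (1,2,4,1,4,2)
P² = 96/5
sum k=0..1:
  [0] +1/48 = 1/48
  [1] −1/6 = -1/6
S = -7/48
C² = P²·S² = 49/120 ; C = -0.639010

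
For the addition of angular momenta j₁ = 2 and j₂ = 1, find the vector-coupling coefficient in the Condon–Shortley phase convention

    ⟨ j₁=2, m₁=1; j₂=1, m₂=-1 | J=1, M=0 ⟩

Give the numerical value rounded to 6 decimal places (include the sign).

triangle: 2!×2!×0!/5! = 4/120
(j±m)!: 3!×1!×0!×2!×1!×1! = 12
prefactor² = (2J+1)×Δ×N² = 6/5
  k=0: +1/(0!×2!×1!×0!×1!×0!) = 1/2
Σ = 1/2  ⇒  CG² = 6/5×1/2² = 3/10
CG = +√(3/10) = +0.547723

+0.547723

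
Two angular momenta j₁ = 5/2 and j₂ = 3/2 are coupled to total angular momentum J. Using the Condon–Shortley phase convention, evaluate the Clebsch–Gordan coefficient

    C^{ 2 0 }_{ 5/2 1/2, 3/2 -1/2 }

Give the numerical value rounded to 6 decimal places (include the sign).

−√(1/14) = -0.267261

√[5·2!3!1!/7! · 3!2!1!2!2!2!] = √(8/7)
  +(−1)^0/∏(0,2,2,1,1,0)! = 1/4  (running 1/4)
  +(−1)^1/∏(1,1,1,0,2,1)! = -1/2  (running -1/4)
⟨..|..⟩ = √(8/7)·(-1/4) = -0.267261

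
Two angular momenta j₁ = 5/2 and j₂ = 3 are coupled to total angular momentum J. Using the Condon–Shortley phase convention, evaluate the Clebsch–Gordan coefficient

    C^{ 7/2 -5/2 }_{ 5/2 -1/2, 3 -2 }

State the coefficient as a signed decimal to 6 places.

triangle: 2!×3!×4!/10! = 288/3628800
(j±m)!: 2!×3!×1!×5!×1!×6! = 1036800
prefactor² = (2J+1)×Δ×N² = 4608/7
  k=0: +1/(0!×2!×3!×1!×0!×3!) = 1/72
  k=1: −1/(1!×1!×2!×0!×1!×4!) = -1/48
Σ = -1/144  ⇒  CG² = 4608/7×(-1/144)² = 2/63
CG = −√(2/63) = -0.178174

-0.178174  (= −√(2/63))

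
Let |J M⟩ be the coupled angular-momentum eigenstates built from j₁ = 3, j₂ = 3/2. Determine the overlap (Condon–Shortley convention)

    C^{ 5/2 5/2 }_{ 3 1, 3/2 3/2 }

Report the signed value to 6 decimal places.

+√(3/28) ≈ +0.327327

√[6·2!4!1!/8! · 4!2!3!0!5!0!] = √(1728/7)
  +(−1)^2/∏(2,0,0,1,4,0)! = 1/48  (running 1/48)
⟨..|..⟩ = √(1728/7)·(1/48) = +0.327327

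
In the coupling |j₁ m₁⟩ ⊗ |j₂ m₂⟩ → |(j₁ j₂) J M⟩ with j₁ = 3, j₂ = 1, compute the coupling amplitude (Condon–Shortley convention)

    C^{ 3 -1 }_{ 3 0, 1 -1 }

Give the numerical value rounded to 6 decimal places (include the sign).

triangle: 1!×5!×1!/8! = 120/40320
(j±m)!: 3!×3!×0!×2!×2!×4! = 3456
prefactor² = (2J+1)×Δ×N² = 72
  k=0: +1/(0!×1!×3!×0!×2!×1!) = 1/12
Σ = 1/12  ⇒  CG² = 72×1/12² = 1/2
CG = +√(1/2) = +0.707107

+√(1/2) = +0.707107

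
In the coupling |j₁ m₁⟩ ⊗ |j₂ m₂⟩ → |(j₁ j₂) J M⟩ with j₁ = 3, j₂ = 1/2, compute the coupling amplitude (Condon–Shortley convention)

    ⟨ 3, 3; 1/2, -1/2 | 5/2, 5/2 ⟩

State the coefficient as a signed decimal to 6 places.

triangle: 1!×5!×0!/7! = 120/5040
(j±m)!: 6!×0!×0!×1!×5!×0! = 86400
prefactor² = (2J+1)×Δ×N² = 86400/7
  k=0: +1/(0!×1!×0!×0!×5!×0!) = 1/120
Σ = 1/120  ⇒  CG² = 86400/7×1/120² = 6/7
CG = +√(6/7) = +0.925820

+0.925820  (= +√(6/7))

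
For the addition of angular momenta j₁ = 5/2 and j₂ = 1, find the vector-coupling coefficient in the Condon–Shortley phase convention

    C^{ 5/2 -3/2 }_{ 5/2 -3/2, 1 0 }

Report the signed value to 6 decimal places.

triangle: 1!·4!·1!/7! = 24/5040
(j±m)!: 1!·4!·1!·1!·1!·4! = 576
prefactor² = (2J+1)·Δ·N² = 576/35
  k=0: +1/(0!·1!·4!·1!·0!·0!) = 1/24
  k=1: −1/(1!·0!·3!·0!·1!·1!) = -1/6
Σ = -1/8  ⇒  CG² = 576/35·(-1/8)² = 9/35
CG = −√(9/35) = -0.507093

-0.507093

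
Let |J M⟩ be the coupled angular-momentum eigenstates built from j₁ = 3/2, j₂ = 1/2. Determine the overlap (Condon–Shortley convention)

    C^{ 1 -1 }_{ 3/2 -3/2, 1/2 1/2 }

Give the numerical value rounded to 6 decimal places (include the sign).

-0.866025

√[3·1!2!0!/4! · 0!3!1!0!0!2!] = √(3)
  +(−1)^1/∏(1,0,2,0,0,0)! = -1/2  (running -1/2)
⟨..|..⟩ = √(3)·(-1/2) = -0.866025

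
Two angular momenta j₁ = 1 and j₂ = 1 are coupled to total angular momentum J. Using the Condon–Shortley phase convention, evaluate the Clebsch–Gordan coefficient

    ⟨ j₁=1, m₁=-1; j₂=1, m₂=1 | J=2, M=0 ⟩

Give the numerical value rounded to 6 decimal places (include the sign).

+√(1/6) ≈ +0.408248

j₁+j₂−J=0  J+j₁−j₂=2  J−j₁+j₂=2  j₁+j₂+J+1=5
(j₁±m₁, j₂±m₂, J±M) = (0,2,2,0,2,2)
P² = 8/3
sum k=0..0:
  [0] +1/4 = 1/4
S = 1/4
C² = P²·S² = 1/6 ; C = +0.408248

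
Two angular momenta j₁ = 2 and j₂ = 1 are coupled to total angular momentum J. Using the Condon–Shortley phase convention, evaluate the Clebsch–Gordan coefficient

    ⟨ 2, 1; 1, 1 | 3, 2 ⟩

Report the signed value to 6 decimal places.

triangle: 0!*4!*2!/7! = 48/5040
(j±m)!: 3!*1!*2!*0!*5!*1! = 1440
prefactor² = (2J+1)*Δ*N² = 96
  k=0: +1/(0!*0!*1!*2!*3!*0!) = 1/12
Σ = 1/12  ⇒  CG² = 96*1/12² = 2/3
CG = +√(2/3) = +0.816497

+0.816497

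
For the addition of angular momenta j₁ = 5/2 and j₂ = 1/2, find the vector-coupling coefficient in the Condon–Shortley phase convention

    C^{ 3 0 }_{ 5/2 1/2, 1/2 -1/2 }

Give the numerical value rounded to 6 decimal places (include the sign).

triangle: 0!·5!·1!/7! = 120/5040
(j±m)!: 3!·2!·0!·1!·3!·3! = 432
prefactor² = (2J+1)·Δ·N² = 72
  k=0: +1/(0!·0!·2!·0!·3!·1!) = 1/12
Σ = 1/12  ⇒  CG² = 72·1/12² = 1/2
CG = +√(1/2) = +0.707107

+√(1/2) = +0.707107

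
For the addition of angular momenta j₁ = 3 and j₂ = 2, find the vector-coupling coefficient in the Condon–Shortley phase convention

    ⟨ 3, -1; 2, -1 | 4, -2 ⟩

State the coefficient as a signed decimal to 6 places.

+√(1/28) ≈ +0.188982

j₁+j₂−J=1  J+j₁−j₂=5  J−j₁+j₂=3  j₁+j₂+J+1=10
(j₁±m₁, j₂±m₂, J±M) = (2,4,1,3,2,6)
P² = 5184/7
sum k=0..1:
  [0] +1/48 = 1/48
  [1] −1/72 = -1/72
S = 1/144
C² = P²·S² = 1/28 ; C = +0.188982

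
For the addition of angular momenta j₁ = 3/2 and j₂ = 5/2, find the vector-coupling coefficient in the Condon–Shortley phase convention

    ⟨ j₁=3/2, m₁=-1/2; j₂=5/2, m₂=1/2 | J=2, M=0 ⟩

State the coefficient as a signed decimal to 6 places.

√[5·2!1!3!/7! · 1!2!3!2!2!2!] = √(8/7)
  +(−1)^1/∏(1,1,1,2,0,1)! = -1/2  (running -1/2)
  +(−1)^2/∏(2,0,0,1,1,2)! = 1/4  (running -1/4)
⟨..|..⟩ = √(8/7)·(-1/4) = -0.267261

-0.267261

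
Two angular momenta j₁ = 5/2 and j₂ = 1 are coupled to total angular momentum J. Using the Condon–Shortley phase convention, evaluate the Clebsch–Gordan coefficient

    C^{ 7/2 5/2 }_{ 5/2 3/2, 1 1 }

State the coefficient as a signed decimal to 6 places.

+√(5/7) ≈ +0.845154

triangle: 0!*5!*2!/8! = 240/40320
(j±m)!: 4!*1!*2!*0!*6!*1! = 34560
prefactor² = (2J+1)*Δ*N² = 11520/7
  k=0: +1/(0!*0!*1!*2!*4!*0!) = 1/48
Σ = 1/48  ⇒  CG² = 11520/7*1/48² = 5/7
CG = +√(5/7) = +0.845154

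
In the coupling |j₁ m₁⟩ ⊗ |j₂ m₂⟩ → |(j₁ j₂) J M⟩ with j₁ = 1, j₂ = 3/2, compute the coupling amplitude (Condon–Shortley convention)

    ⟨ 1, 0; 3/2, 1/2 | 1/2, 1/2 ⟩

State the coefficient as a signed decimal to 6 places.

j₁+j₂−J=2  J+j₁−j₂=0  J−j₁+j₂=1  j₁+j₂+J+1=4
(j₁±m₁, j₂±m₂, J±M) = (1,1,2,1,1,0)
P² = 1/3
sum k=1..1:
  [1] −1/1 = -1
S = -1
C² = P²·S² = 1/3 ; C = -0.577350

−√(1/3) ≈ -0.577350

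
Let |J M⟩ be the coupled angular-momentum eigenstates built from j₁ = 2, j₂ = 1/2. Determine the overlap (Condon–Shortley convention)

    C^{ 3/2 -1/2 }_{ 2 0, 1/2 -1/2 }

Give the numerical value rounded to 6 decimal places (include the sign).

+0.632456

√[4·1!3!0!/5! · 2!2!0!1!1!2!] = √(8/5)
  +(−1)^0/∏(0,1,2,0,1,0)! = 1/2  (running 1/2)
⟨..|..⟩ = √(8/5)·(1/2) = +0.632456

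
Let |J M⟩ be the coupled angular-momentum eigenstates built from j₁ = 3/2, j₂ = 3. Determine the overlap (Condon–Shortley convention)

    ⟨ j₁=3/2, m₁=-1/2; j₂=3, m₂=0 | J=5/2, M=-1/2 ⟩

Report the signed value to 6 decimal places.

triangle: 2!*1!*4!/8! = 48/40320
(j±m)!: 1!*2!*3!*3!*2!*3! = 864
prefactor² = (2J+1)*Δ*N² = 216/35
  k=1: −1/(1!*1!*1!*2!*0!*2!) = -1/4
  k=2: +1/(2!*0!*0!*1!*1!*3!) = 1/12
Σ = -1/6  ⇒  CG² = 216/35*(-1/6)² = 6/35
CG = −√(6/35) = -0.414039

-0.414039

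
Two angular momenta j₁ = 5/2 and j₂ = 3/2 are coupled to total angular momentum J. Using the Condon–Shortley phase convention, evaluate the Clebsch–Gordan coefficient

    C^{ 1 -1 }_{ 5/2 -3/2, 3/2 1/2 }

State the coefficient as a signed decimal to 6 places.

+0.547723

triangle: 3!·2!·0!/6! = 12/720
(j±m)!: 1!·4!·2!·1!·0!·2! = 96
prefactor² = (2J+1)·Δ·N² = 24/5
  k=2: +1/(2!·1!·2!·0!·0!·0!) = 1/4
Σ = 1/4  ⇒  CG² = 24/5·1/4² = 3/10
CG = +√(3/10) = +0.547723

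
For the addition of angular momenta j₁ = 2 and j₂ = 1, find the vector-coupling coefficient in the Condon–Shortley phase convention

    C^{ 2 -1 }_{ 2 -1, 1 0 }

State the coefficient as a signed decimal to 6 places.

-0.408248

j₁+j₂−J=1  J+j₁−j₂=3  J−j₁+j₂=1  j₁+j₂+J+1=6
(j₁±m₁, j₂±m₂, J±M) = (1,3,1,1,1,3)
P² = 3/2
sum k=0..1:
  [0] +1/6 = 1/6
  [1] −1/2 = -1/2
S = -1/3
C² = P²·S² = 1/6 ; C = -0.408248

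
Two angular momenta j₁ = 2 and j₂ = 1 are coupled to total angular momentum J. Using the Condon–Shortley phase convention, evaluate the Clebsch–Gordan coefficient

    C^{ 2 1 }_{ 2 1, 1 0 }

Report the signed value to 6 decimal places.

+0.408248  (= +√(1/6))

j₁+j₂−J=1  J+j₁−j₂=3  J−j₁+j₂=1  j₁+j₂+J+1=6
(j₁±m₁, j₂±m₂, J±M) = (3,1,1,1,3,1)
P² = 3/2
sum k=0..1:
  [0] +1/2 = 1/2
  [1] −1/6 = -1/6
S = 1/3
C² = P²·S² = 1/6 ; C = +0.408248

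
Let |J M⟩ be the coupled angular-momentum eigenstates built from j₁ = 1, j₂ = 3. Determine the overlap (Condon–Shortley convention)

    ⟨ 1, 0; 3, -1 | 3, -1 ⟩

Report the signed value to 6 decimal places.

j₁+j₂−J=1  J+j₁−j₂=1  J−j₁+j₂=5  j₁+j₂+J+1=8
(j₁±m₁, j₂±m₂, J±M) = (1,1,2,4,2,4)
P² = 48
sum k=0..1:
  [0] +1/12 = 1/12
  [1] −1/24 = -1/24
S = 1/24
C² = P²·S² = 1/12 ; C = +0.288675

+0.288675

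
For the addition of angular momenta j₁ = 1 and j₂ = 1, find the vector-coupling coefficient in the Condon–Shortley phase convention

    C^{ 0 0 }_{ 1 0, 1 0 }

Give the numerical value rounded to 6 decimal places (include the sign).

triangle: 2!×0!×0!/3! = 2/6
(j±m)!: 1!×1!×1!×1!×0!×0! = 1
prefactor² = (2J+1)×Δ×N² = 1/3
  k=1: −1/(1!×1!×0!×0!×0!×0!) = -1
Σ = -1  ⇒  CG² = 1/3×(-1)² = 1/3
CG = −√(1/3) = -0.577350

-0.577350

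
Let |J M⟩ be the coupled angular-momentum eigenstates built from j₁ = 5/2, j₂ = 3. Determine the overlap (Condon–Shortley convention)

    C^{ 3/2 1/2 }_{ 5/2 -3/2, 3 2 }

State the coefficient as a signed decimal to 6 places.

j₁+j₂−J=4  J+j₁−j₂=1  J−j₁+j₂=2  j₁+j₂+J+1=8
(j₁±m₁, j₂±m₂, J±M) = (1,4,5,1,2,1)
P² = 192/7
sum k=3..4:
  [3] −1/12 = -1/12
  [4] +1/24 = 1/24
S = -1/24
C² = P²·S² = 1/21 ; C = -0.218218

−√(1/21) = -0.218218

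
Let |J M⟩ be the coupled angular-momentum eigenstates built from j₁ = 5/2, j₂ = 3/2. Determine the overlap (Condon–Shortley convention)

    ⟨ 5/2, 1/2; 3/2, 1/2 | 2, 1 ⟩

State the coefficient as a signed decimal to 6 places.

triangle: 2!×3!×1!/7! = 12/5040
(j±m)!: 3!×2!×2!×1!×3!×1! = 144
prefactor² = (2J+1)×Δ×N² = 12/7
  k=1: −1/(1!×1!×1!×1!×2!×0!) = -1/2
  k=2: +1/(2!×0!×0!×0!×3!×1!) = 1/12
Σ = -5/12  ⇒  CG² = 12/7×(-5/12)² = 25/84
CG = −√(25/84) = -0.545545

−√(25/84) = -0.545545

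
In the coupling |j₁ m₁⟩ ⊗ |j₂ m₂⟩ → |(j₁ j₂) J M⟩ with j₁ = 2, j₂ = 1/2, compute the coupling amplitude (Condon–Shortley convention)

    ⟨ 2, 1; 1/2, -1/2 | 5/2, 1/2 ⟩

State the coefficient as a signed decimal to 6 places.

√[6·0!4!1!/6! · 3!1!0!1!3!2!] = √(72/5)
  +(−1)^0/∏(0,0,1,0,3,1)! = 1/6  (running 1/6)
⟨..|..⟩ = √(72/5)·(1/6) = +0.632456

+√(2/5) ≈ +0.632456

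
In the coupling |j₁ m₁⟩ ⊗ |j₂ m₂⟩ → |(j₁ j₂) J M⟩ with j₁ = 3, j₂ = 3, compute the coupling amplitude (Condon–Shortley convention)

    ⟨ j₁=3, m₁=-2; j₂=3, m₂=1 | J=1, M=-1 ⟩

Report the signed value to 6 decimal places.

√[3·5!1!1!/8! · 1!5!4!2!0!2!] = √(720/7)
  +(−1)^4/∏(4,1,1,0,0,1)! = 1/24  (running 1/24)
⟨..|..⟩ = √(720/7)·(1/24) = +0.422577

+0.422577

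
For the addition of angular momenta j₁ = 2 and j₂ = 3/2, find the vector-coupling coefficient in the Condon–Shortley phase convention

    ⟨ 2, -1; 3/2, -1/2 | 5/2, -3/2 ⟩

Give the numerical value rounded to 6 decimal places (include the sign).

−√(1/35) ≈ -0.169031

√[6·1!3!2!/7! · 1!3!1!2!1!4!] = √(144/35)
  +(−1)^0/∏(0,1,3,1,0,1)! = 1/6  (running 1/6)
  +(−1)^1/∏(1,0,2,0,1,2)! = -1/4  (running -1/12)
⟨..|..⟩ = √(144/35)·(-1/12) = -0.169031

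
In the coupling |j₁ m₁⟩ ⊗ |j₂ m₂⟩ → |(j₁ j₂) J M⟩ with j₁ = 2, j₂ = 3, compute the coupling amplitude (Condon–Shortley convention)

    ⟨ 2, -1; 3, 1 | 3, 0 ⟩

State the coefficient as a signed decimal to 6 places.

triangle: 2!*2!*4!/9! = 96/362880
(j±m)!: 1!*3!*4!*2!*3!*3! = 10368
prefactor² = (2J+1)*Δ*N² = 96/5
  k=1: −1/(1!*1!*2!*3!*0!*1!) = -1/12
  k=2: +1/(2!*0!*1!*2!*1!*2!) = 1/8
Σ = 1/24  ⇒  CG² = 96/5*1/24² = 1/30
CG = +√(1/30) = +0.182574

+√(1/30) = +0.182574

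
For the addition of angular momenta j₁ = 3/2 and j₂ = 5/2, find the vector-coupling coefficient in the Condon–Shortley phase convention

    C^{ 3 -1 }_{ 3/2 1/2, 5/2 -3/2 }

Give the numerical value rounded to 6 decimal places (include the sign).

j₁+j₂−J=1  J+j₁−j₂=2  J−j₁+j₂=4  j₁+j₂+J+1=8
(j₁±m₁, j₂±m₂, J±M) = (2,1,1,4,2,4)
P² = 96/5
sum k=0..1:
  [0] +1/6 = 1/6
  [1] −1/48 = -1/48
S = 7/48
C² = P²·S² = 49/120 ; C = +0.639010

+0.639010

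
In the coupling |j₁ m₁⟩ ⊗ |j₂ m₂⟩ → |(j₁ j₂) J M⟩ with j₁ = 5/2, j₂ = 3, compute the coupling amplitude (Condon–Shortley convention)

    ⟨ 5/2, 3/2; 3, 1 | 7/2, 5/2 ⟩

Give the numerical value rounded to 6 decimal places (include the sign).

√[8·2!3!4!/10! · 4!1!4!2!6!1!] = √(18432/35)
  +(−1)^0/∏(0,2,1,4,2,0)! = 1/96  (running 1/96)
  +(−1)^1/∏(1,1,0,3,3,1)! = -1/36  (running -5/288)
⟨..|..⟩ = √(18432/35)·(-5/288) = -0.398410

-0.398410  (= −√(10/63))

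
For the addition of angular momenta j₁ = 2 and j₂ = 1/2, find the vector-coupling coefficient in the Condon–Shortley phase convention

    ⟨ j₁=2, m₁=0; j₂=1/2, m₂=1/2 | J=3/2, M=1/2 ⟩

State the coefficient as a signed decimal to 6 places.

√[4·1!3!0!/5! · 2!2!1!0!2!1!] = √(8/5)
  +(−1)^1/∏(1,0,1,0,2,0)! = -1/2  (running -1/2)
⟨..|..⟩ = √(8/5)·(-1/2) = -0.632456

−√(2/5) ≈ -0.632456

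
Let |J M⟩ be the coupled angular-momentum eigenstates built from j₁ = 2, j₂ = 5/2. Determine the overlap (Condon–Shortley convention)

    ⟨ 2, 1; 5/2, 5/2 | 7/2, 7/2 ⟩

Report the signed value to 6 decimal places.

triangle: 1!*3!*4!/9! = 144/362880
(j±m)!: 3!*1!*5!*0!*7!*0! = 3628800
prefactor² = (2J+1)*Δ*N² = 11520
  k=1: −1/(1!*0!*0!*4!*3!*0!) = -1/144
Σ = -1/144  ⇒  CG² = 11520*(-1/144)² = 5/9
CG = −√(5/9) = -0.745356

-0.745356  (= −√(5/9))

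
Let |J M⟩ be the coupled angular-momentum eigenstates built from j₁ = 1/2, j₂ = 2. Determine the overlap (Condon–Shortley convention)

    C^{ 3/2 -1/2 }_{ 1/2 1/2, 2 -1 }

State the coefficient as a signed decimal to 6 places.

+√(3/5) ≈ +0.774597

√[4·1!0!3!/5! · 1!0!1!3!1!2!] = √(12/5)
  +(−1)^0/∏(0,1,0,1,0,2)! = 1/2  (running 1/2)
⟨..|..⟩ = √(12/5)·(1/2) = +0.774597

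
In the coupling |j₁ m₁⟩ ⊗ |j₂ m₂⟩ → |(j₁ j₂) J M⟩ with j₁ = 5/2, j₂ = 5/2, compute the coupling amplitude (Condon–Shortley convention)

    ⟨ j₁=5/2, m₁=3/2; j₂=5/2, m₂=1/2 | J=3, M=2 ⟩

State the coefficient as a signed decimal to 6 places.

triangle: 2!×3!×3!/9! = 72/362880
(j±m)!: 4!×1!×3!×2!×5!×1! = 34560
prefactor² = (2J+1)×Δ×N² = 48
  k=0: +1/(0!×2!×1!×3!×2!×0!) = 1/24
  k=1: −1/(1!×1!×0!×2!×3!×1!) = -1/12
Σ = -1/24  ⇒  CG² = 48×(-1/24)² = 1/12
CG = −√(1/12) = -0.288675

-0.288675  (= −√(1/12))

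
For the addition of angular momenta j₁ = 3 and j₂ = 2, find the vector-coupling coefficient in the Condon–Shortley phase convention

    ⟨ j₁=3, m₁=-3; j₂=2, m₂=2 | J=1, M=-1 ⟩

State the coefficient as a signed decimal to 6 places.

j₁+j₂−J=4  J+j₁−j₂=2  J−j₁+j₂=0  j₁+j₂+J+1=7
(j₁±m₁, j₂±m₂, J±M) = (0,6,4,0,0,2)
P² = 6912/7
sum k=4..4:
  [4] +1/48 = 1/48
S = 1/48
C² = P²·S² = 3/7 ; C = +0.654654

+0.654654  (= +√(3/7))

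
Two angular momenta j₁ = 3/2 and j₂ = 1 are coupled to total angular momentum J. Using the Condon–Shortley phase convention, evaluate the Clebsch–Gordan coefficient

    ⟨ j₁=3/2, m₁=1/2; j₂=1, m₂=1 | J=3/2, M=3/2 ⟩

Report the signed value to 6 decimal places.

−√(2/5) = -0.632456

j₁+j₂−J=1  J+j₁−j₂=2  J−j₁+j₂=1  j₁+j₂+J+1=5
(j₁±m₁, j₂±m₂, J±M) = (2,1,2,0,3,0)
P² = 8/5
sum k=1..1:
  [1] −1/2 = -1/2
S = -1/2
C² = P²·S² = 2/5 ; C = -0.632456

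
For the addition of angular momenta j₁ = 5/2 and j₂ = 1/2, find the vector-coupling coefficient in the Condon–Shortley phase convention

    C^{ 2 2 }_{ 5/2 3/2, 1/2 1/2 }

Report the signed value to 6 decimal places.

triangle: 1!*4!*0!/6! = 24/720
(j±m)!: 4!*1!*1!*0!*4!*0! = 576
prefactor² = (2J+1)*Δ*N² = 96
  k=1: −1/(1!*0!*0!*0!*4!*0!) = -1/24
Σ = -1/24  ⇒  CG² = 96*(-1/24)² = 1/6
CG = −√(1/6) = -0.408248

−√(1/6) ≈ -0.408248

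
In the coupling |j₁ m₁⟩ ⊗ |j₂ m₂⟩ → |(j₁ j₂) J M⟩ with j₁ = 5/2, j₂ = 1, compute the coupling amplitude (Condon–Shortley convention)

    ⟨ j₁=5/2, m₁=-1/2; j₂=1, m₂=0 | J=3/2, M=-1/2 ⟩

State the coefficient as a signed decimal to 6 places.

−√(2/5) = -0.632456

√[4·2!3!0!/6! · 2!3!1!1!1!2!] = √(8/5)
  +(−1)^1/∏(1,1,2,0,1,0)! = -1/2  (running -1/2)
⟨..|..⟩ = √(8/5)·(-1/2) = -0.632456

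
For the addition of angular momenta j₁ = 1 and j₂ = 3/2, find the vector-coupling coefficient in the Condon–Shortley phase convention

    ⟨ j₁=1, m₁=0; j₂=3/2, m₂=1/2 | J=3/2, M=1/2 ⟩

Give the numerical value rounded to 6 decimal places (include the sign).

j₁+j₂−J=1  J+j₁−j₂=1  J−j₁+j₂=2  j₁+j₂+J+1=5
(j₁±m₁, j₂±m₂, J±M) = (1,1,2,1,2,1)
P² = 4/15
sum k=0..1:
  [0] +1/2 = 1/2
  [1] −1/1 = -1
S = -1/2
C² = P²·S² = 1/15 ; C = -0.258199

−√(1/15) = -0.258199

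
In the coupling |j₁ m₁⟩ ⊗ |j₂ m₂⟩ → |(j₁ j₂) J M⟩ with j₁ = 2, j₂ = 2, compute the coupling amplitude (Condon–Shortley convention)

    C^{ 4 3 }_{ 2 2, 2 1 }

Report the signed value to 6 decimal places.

j₁+j₂−J=0  J+j₁−j₂=4  J−j₁+j₂=4  j₁+j₂+J+1=9
(j₁±m₁, j₂±m₂, J±M) = (4,0,3,1,7,1)
P² = 10368
sum k=0..0:
  [0] +1/144 = 1/144
S = 1/144
C² = P²·S² = 1/2 ; C = +0.707107

+0.707107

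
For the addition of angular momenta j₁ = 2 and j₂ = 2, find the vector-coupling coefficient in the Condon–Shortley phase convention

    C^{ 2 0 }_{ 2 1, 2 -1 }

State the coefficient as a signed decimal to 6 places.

√[5·2!2!2!/7! · 3!1!1!3!2!2!] = √(8/7)
  +(−1)^0/∏(0,2,1,1,1,1)! = 1/2  (running 1/2)
  +(−1)^1/∏(1,1,0,0,2,2)! = -1/4  (running 1/4)
⟨..|..⟩ = √(8/7)·(1/4) = +0.267261

+√(1/14) ≈ +0.267261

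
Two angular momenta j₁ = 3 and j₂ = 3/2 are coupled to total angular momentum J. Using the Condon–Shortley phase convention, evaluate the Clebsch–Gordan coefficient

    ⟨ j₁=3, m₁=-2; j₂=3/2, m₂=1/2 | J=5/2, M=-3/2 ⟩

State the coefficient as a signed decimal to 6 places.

triangle: 2!·4!·1!/8! = 48/40320
(j±m)!: 1!·5!·2!·1!·1!·4! = 5760
prefactor² = (2J+1)·Δ·N² = 288/7
  k=1: −1/(1!·1!·4!·1!·0!·0!) = -1/24
  k=2: +1/(2!·0!·3!·0!·1!·1!) = 1/12
Σ = 1/24  ⇒  CG² = 288/7·1/24² = 1/14
CG = +√(1/14) = +0.267261

+√(1/14) = +0.267261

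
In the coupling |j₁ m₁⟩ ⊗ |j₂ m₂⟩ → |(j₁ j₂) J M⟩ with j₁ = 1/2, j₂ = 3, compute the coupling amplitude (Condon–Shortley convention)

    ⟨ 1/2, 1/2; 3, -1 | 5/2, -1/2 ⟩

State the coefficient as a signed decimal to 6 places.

+0.755929

√[6·1!0!5!/7! · 1!0!2!4!2!3!] = √(576/7)
  +(−1)^0/∏(0,1,0,2,0,3)! = 1/12  (running 1/12)
⟨..|..⟩ = √(576/7)·(1/12) = +0.755929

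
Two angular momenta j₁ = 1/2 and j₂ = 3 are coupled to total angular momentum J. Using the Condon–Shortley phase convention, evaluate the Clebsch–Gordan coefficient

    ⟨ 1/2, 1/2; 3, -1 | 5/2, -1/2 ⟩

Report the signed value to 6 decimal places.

+0.755929  (= +√(4/7))

√[6·1!0!5!/7! · 1!0!2!4!2!3!] = √(576/7)
  +(−1)^0/∏(0,1,0,2,0,3)! = 1/12  (running 1/12)
⟨..|..⟩ = √(576/7)·(1/12) = +0.755929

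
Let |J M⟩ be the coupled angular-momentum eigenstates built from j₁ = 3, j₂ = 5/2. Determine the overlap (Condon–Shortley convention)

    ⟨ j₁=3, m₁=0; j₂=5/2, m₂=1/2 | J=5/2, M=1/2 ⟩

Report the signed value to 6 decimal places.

√[6·3!3!2!/9! · 3!3!3!2!3!2!] = √(216/35)
  +(−1)^1/∏(1,2,2,2,1,0)! = -1/8  (running -1/8)
  +(−1)^2/∏(2,1,1,1,2,1)! = 1/4  (running 1/8)
  +(−1)^3/∏(3,0,0,0,3,2)! = -1/72  (running 1/9)
⟨..|..⟩ = √(216/35)·(1/9) = +0.276026

+0.276026  (= +√(8/105))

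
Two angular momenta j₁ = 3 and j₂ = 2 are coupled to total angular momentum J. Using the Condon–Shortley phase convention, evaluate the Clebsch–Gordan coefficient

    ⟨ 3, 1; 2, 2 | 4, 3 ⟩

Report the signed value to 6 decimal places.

-0.707107  (= −√(1/2))

j₁+j₂−J=1  J+j₁−j₂=5  J−j₁+j₂=3  j₁+j₂+J+1=10
(j₁±m₁, j₂±m₂, J±M) = (4,2,4,0,7,1)
P² = 10368
sum k=1..1:
  [1] −1/144 = -1/144
S = -1/144
C² = P²·S² = 1/2 ; C = -0.707107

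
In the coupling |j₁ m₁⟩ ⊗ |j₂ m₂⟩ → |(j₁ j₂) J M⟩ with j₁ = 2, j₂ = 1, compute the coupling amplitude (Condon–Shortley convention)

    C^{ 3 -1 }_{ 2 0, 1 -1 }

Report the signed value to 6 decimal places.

√[7·0!4!2!/7! · 2!2!0!2!2!4!] = √(128/5)
  +(−1)^0/∏(0,0,2,0,2,2)! = 1/8  (running 1/8)
⟨..|..⟩ = √(128/5)·(1/8) = +0.632456

+√(2/5) = +0.632456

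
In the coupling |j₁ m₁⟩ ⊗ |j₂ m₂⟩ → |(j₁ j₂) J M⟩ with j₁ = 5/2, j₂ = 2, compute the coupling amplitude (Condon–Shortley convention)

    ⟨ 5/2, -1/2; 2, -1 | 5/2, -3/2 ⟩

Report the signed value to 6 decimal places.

−√(6/35) ≈ -0.414039

√[6·2!3!2!/8! · 2!3!1!3!1!4!] = √(216/35)
  +(−1)^0/∏(0,2,3,1,0,1)! = 1/12  (running 1/12)
  +(−1)^1/∏(1,1,2,0,1,2)! = -1/4  (running -1/6)
⟨..|..⟩ = √(216/35)·(-1/6) = -0.414039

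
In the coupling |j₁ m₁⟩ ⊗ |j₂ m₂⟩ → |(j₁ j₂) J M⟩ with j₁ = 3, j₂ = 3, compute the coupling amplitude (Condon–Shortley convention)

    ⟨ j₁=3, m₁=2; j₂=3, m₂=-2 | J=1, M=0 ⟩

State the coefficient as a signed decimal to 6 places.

triangle: 5!·1!·1!/8! = 120/40320
(j±m)!: 5!·1!·1!·5!·1!·1! = 14400
prefactor² = (2J+1)·Δ·N² = 900/7
  k=0: +1/(0!·5!·1!·1!·0!·0!) = 1/120
  k=1: −1/(1!·4!·0!·0!·1!·1!) = -1/24
Σ = -1/30  ⇒  CG² = 900/7·(-1/30)² = 1/7
CG = −√(1/7) = -0.377964

−√(1/7) ≈ -0.377964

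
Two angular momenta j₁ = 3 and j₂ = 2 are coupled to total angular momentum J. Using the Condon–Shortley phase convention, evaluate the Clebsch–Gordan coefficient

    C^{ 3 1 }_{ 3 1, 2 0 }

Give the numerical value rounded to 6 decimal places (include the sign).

triangle: 2!*4!*2!/9! = 96/362880
(j±m)!: 4!*2!*2!*2!*4!*2! = 9216
prefactor² = (2J+1)*Δ*N² = 256/15
  k=0: +1/(0!*2!*2!*2!*2!*0!) = 1/16
  k=1: −1/(1!*1!*1!*1!*3!*1!) = -1/6
  k=2: +1/(2!*0!*0!*0!*4!*2!) = 1/96
Σ = -3/32  ⇒  CG² = 256/15*(-3/32)² = 3/20
CG = −√(3/20) = -0.387298

−√(3/20) ≈ -0.387298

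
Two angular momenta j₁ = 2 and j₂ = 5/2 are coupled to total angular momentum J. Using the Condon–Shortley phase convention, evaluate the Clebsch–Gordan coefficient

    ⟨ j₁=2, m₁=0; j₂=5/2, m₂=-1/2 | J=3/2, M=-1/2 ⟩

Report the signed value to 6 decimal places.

√[4·3!1!2!/7! · 2!2!2!3!1!2!] = √(32/35)
  +(−1)^1/∏(1,2,1,1,0,1)! = -1/2  (running -1/2)
  +(−1)^2/∏(2,1,0,0,1,2)! = 1/4  (running -1/4)
⟨..|..⟩ = √(32/35)·(-1/4) = -0.239046

-0.239046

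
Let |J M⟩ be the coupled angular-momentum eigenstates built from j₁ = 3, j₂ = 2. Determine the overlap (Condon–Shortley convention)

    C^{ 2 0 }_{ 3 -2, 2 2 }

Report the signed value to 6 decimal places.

−√(5/14) = -0.597614

√[5·3!3!1!/8! · 1!5!4!0!2!2!] = √(360/7)
  +(−1)^3/∏(3,0,2,1,1,0)! = -1/12  (running -1/12)
⟨..|..⟩ = √(360/7)·(-1/12) = -0.597614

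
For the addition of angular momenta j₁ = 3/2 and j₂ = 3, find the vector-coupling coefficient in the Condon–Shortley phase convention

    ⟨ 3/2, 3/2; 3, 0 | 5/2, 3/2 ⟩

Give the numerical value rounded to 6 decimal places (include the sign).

√[6·2!1!4!/8! · 3!0!3!3!4!1!] = √(1296/35)
  +(−1)^0/∏(0,2,0,3,1,1)! = 1/12  (running 1/12)
⟨..|..⟩ = √(1296/35)·(1/12) = +0.507093

+√(9/35) = +0.507093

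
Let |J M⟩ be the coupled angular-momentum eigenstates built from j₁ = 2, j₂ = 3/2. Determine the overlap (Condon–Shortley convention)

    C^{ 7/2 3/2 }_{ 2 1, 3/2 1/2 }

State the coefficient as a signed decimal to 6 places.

+√(4/7) ≈ +0.755929

triangle: 0!·4!·3!/8! = 144/40320
(j±m)!: 3!·1!·2!·1!·5!·2! = 2880
prefactor² = (2J+1)·Δ·N² = 576/7
  k=0: +1/(0!·0!·1!·2!·3!·1!) = 1/12
Σ = 1/12  ⇒  CG² = 576/7·1/12² = 4/7
CG = +√(4/7) = +0.755929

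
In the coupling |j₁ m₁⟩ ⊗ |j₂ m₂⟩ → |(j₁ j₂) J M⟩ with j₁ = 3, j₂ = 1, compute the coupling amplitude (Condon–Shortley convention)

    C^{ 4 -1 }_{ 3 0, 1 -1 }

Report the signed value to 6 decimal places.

j₁+j₂−J=0  J+j₁−j₂=6  J−j₁+j₂=2  j₁+j₂+J+1=9
(j₁±m₁, j₂±m₂, J±M) = (3,3,0,2,3,5)
P² = 12960/7
sum k=0..0:
  [0] +1/72 = 1/72
S = 1/72
C² = P²·S² = 5/14 ; C = +0.597614

+√(5/14) = +0.597614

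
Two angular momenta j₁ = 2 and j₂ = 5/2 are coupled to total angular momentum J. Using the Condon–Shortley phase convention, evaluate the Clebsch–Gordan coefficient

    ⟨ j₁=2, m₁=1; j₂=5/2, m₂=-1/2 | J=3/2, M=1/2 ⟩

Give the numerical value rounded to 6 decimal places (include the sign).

√[4·3!1!2!/7! · 3!1!2!3!2!1!] = √(48/35)
  +(−1)^0/∏(0,3,1,2,0,0)! = 1/12  (running 1/12)
  +(−1)^1/∏(1,2,0,1,1,1)! = -1/2  (running -5/12)
⟨..|..⟩ = √(48/35)·(-5/12) = -0.487950

-0.487950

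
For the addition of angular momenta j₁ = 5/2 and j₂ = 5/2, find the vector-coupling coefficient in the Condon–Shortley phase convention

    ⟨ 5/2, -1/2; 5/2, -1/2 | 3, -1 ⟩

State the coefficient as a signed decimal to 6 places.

-0.516398

√[7·2!3!3!/9! · 2!3!2!3!2!4!] = √(48/5)
  +(−1)^0/∏(0,2,3,2,0,1)! = 1/24  (running 1/24)
  +(−1)^1/∏(1,1,2,1,1,2)! = -1/4  (running -5/24)
  +(−1)^2/∏(2,0,1,0,2,3)! = 1/24  (running -1/6)
⟨..|..⟩ = √(48/5)·(-1/6) = -0.516398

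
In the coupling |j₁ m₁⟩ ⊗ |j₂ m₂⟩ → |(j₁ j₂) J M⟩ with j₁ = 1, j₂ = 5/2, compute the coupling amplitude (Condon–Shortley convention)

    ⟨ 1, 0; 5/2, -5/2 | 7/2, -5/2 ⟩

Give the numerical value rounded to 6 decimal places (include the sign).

+0.534522  (= +√(2/7))

√[8·0!2!5!/8! · 1!1!0!5!1!6!] = √(28800/7)
  +(−1)^0/∏(0,0,1,0,1,5)! = 1/120  (running 1/120)
⟨..|..⟩ = √(28800/7)·(1/120) = +0.534522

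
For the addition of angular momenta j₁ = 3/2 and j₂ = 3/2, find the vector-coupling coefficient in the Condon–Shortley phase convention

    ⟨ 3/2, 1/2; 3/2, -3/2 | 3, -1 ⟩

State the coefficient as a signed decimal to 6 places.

+0.447214

j₁+j₂−J=0  J+j₁−j₂=3  J−j₁+j₂=3  j₁+j₂+J+1=7
(j₁±m₁, j₂±m₂, J±M) = (2,1,0,3,2,4)
P² = 144/5
sum k=0..0:
  [0] +1/12 = 1/12
S = 1/12
C² = P²·S² = 1/5 ; C = +0.447214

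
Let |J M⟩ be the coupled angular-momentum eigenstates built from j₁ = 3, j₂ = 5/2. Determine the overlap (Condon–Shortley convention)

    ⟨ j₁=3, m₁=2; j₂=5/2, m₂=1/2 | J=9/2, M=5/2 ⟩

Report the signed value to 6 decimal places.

+√(49/198) ≈ +0.497468

j₁+j₂−J=1  J+j₁−j₂=5  J−j₁+j₂=4  j₁+j₂+J+1=11
(j₁±m₁, j₂±m₂, J±M) = (5,1,3,2,7,2)
P² = 115200/11
sum k=0..1:
  [0] +1/144 = 1/144
  [1] −1/480 = -1/480
S = 7/1440
C² = P²·S² = 49/198 ; C = +0.497468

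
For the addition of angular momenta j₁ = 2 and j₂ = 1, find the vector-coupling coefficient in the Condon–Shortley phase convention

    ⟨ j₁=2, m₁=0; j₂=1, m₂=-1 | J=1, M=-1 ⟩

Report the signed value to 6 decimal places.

+0.316228  (= +√(1/10))

triangle: 2!·2!·0!/5! = 4/120
(j±m)!: 2!·2!·0!·2!·0!·2! = 16
prefactor² = (2J+1)·Δ·N² = 8/5
  k=0: +1/(0!·2!·2!·0!·0!·0!) = 1/4
Σ = 1/4  ⇒  CG² = 8/5·1/4² = 1/10
CG = +√(1/10) = +0.316228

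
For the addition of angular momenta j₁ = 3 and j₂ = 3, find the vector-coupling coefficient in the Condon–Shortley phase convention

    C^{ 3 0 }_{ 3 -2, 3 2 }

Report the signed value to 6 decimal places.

triangle: 3!·3!·3!/10! = 216/3628800
(j±m)!: 1!·5!·5!·1!·3!·3! = 518400
prefactor² = (2J+1)·Δ·N² = 216
  k=2: +1/(2!·1!·3!·3!·0!·0!) = 1/72
  k=3: −1/(3!·0!·2!·2!·1!·1!) = -1/24
Σ = -1/36  ⇒  CG² = 216·(-1/36)² = 1/6
CG = −√(1/6) = -0.408248

−√(1/6) ≈ -0.408248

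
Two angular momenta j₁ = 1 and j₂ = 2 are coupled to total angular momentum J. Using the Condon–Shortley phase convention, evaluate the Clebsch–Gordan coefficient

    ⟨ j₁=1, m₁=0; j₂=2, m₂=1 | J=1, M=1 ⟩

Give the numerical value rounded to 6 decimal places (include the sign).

j₁+j₂−J=2  J+j₁−j₂=0  J−j₁+j₂=2  j₁+j₂+J+1=5
(j₁±m₁, j₂±m₂, J±M) = (1,1,3,1,2,0)
P² = 6/5
sum k=1..1:
  [1] −1/2 = -1/2
S = -1/2
C² = P²·S² = 3/10 ; C = -0.547723

−√(3/10) ≈ -0.547723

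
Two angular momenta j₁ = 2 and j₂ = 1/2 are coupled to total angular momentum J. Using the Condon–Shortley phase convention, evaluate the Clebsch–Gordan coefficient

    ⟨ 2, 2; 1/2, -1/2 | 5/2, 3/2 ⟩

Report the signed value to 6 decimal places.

√[6·0!4!1!/6! · 4!0!0!1!4!1!] = √(576/5)
  +(−1)^0/∏(0,0,0,0,4,1)! = 1/24  (running 1/24)
⟨..|..⟩ = √(576/5)·(1/24) = +0.447214

+√(1/5) ≈ +0.447214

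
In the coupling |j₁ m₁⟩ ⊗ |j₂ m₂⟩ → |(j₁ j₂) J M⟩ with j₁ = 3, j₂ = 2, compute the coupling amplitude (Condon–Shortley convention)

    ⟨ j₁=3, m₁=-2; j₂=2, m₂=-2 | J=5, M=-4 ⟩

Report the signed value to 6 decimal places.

+√(3/5) ≈ +0.774597

j₁+j₂−J=0  J+j₁−j₂=6  J−j₁+j₂=4  j₁+j₂+J+1=11
(j₁±m₁, j₂±m₂, J±M) = (1,5,0,4,1,9)
P² = 4976640
sum k=0..0:
  [0] +1/2880 = 1/2880
S = 1/2880
C² = P²·S² = 3/5 ; C = +0.774597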